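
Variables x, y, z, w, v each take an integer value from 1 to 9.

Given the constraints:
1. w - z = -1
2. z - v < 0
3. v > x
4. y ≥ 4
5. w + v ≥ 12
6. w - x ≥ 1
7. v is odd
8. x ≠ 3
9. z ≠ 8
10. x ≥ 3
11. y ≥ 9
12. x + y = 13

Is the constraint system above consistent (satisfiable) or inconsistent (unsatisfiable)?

Try x = 4, y = 9, z = 7, w = 6, v = 9.
Check constraint 1: w - z = -1; constraint 2: z - v = -2. The remaining constraints are straightforward to verify.

Satisfiable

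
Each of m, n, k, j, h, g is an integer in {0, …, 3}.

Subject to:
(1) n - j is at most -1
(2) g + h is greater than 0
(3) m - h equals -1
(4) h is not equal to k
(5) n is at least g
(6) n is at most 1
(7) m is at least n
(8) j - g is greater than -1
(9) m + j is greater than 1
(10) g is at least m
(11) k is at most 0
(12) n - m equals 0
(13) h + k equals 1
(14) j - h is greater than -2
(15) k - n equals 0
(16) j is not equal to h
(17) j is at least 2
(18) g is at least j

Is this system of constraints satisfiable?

From constraints 17 and 18: g ≥ j and j ≥ 2, so g ≥ 2. From constraints 5 and 6: g ≤ n and n ≤ 1, so g ≤ 1. But 1 < 2, so no value of g works.

Unsatisfiable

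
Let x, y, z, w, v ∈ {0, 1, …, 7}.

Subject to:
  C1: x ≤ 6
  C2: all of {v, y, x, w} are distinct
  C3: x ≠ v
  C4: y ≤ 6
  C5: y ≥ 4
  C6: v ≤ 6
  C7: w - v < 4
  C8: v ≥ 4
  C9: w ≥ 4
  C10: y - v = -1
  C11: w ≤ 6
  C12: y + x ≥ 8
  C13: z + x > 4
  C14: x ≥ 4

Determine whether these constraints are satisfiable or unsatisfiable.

Unsatisfiable

Constraints 1, 4, 5, 6, 8, 9, 11, and 14 confine each of v, y, x, w to the 3 values {4, …, 6}.
Constraint 2 requires all 4 of them to be distinct, but only 3 values are available — impossible by the pigeonhole principle.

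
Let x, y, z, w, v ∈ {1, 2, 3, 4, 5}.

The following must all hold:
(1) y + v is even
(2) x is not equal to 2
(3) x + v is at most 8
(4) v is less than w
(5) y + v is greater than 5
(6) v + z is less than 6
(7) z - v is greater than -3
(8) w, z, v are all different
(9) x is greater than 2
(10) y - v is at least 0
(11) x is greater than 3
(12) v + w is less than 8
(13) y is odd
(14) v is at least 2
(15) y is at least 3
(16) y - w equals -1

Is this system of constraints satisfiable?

Satisfiable

Take x = 5, y = 3, z = 1, w = 4, v = 3. Then constraint 3: x + v = 8; constraint 5: y + v = 6, and every other listed constraint is also met.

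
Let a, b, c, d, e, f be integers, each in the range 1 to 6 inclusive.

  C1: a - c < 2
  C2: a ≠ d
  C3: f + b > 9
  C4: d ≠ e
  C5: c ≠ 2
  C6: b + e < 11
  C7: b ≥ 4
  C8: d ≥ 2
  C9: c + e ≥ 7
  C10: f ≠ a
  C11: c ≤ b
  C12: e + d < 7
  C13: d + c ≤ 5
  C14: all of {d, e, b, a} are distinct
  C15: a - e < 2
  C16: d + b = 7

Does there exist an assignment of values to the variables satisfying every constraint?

Satisfiable

Take a = 3, b = 5, c = 3, d = 2, e = 4, f = 6. Then constraint 1: a - c = 0; constraint 3: f + b = 11; constraint 6: b + e = 9, and every other listed constraint is also met.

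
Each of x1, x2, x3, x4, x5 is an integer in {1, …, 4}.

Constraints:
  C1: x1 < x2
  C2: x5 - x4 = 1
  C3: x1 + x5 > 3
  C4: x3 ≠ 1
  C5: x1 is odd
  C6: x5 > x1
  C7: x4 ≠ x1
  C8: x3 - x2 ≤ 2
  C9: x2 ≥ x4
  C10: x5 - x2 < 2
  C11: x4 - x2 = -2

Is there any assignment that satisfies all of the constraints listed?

Satisfiable

One satisfying assignment is x1 = 1, x2 = 4, x3 = 4, x4 = 2, x5 = 3.
For the less obvious constraints — constraint 2: x5 - x4 = 1; constraint 3: x1 + x5 = 4; constraint 8: x3 - x2 = 0 — and the others hold by inspection.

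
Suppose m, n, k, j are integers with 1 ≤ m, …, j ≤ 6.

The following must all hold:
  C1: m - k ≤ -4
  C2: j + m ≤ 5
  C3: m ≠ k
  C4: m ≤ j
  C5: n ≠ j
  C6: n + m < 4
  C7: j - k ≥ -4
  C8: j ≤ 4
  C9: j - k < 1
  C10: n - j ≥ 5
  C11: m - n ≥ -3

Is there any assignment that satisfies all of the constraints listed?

Constraints 1, 7, 10, and 11 give j − k ≥ -4, k − m ≥ 4, m − n ≥ -3, n − j ≥ 5.
Adding all 4 inequalities: the left sides telescope to 0, and the right sides sum to (-4) + 4 + (-3) + 5 = 2. So 0 ≥ 2, which is false.

Unsatisfiable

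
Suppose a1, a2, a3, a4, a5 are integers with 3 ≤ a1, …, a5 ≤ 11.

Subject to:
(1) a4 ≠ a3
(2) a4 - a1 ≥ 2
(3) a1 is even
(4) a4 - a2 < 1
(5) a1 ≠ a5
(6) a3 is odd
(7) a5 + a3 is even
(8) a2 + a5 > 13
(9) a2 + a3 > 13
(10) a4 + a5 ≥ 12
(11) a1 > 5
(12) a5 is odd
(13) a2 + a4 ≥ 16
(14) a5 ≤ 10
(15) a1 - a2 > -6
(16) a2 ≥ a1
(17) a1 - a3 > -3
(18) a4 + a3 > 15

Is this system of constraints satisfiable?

Satisfiable

One satisfying assignment is a1 = 6, a2 = 9, a3 = 7, a4 = 9, a5 = 5.
For the less obvious constraints — constraint 2: a4 - a1 = 3; constraint 4: a4 - a2 = 0 — and the others hold by inspection.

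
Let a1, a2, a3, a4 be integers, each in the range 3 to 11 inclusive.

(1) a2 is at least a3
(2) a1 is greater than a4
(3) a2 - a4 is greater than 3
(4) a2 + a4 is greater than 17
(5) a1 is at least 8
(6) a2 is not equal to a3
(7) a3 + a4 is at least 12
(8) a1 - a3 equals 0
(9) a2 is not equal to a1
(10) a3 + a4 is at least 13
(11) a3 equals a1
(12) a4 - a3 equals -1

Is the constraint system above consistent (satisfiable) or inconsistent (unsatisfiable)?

Try a1 = 8, a2 = 11, a3 = 8, a4 = 7.
Check constraint 3: a2 - a4 = 4; constraint 4: a2 + a4 = 18. The remaining constraints are straightforward to verify.

Satisfiable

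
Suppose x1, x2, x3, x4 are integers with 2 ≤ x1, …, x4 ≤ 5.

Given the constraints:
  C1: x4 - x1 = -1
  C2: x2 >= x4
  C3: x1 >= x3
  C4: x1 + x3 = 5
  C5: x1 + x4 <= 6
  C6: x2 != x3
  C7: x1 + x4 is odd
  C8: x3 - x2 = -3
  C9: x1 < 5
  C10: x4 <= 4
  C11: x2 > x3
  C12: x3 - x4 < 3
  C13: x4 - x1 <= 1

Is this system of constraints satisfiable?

Setting (x1, x2, x3, x4) = (3, 5, 2, 2) satisfies everything: constraint 1: x4 - x1 = -1; constraint 4: x1 + x3 = 5, and the others follow.

Satisfiable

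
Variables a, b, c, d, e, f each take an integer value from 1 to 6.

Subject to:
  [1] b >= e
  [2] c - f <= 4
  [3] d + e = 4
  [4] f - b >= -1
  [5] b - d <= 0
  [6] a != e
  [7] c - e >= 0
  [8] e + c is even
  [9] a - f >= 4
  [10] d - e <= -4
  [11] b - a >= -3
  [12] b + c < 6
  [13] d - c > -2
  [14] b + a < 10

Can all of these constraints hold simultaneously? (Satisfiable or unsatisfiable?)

Unsatisfiable

Constraints 2, 5, 7, 9, 10, and 11 give e − d ≥ 4, d − b ≥ 0, b − a ≥ -3, a − f ≥ 4, f − c ≥ -4, c − e ≥ 0.
Adding all 6 inequalities: the left sides telescope to 0, and the right sides sum to 4 + 0 + (-3) + 4 + (-4) + 0 = 1. So 0 ≥ 1, which is false.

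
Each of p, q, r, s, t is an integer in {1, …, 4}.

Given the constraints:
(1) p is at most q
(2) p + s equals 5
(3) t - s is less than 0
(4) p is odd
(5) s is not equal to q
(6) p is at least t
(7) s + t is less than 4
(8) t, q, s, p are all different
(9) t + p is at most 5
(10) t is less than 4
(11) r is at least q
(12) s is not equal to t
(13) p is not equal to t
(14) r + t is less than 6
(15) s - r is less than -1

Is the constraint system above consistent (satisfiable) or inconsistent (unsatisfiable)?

Try p = 3, q = 4, r = 4, s = 2, t = 1.
Check constraint 2: p + s = 5; constraint 3: t - s = -1; constraint 7: s + t = 3. The remaining constraints are straightforward to verify.

Satisfiable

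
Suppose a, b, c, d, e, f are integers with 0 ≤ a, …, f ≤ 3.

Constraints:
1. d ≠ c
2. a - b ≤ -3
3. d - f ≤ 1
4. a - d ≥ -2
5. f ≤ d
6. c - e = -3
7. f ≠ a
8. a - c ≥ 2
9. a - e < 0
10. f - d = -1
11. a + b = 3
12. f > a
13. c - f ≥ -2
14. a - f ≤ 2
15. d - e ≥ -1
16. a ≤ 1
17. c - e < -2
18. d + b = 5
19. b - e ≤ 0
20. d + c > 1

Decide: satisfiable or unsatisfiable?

Constraints 2, 3, 8, 13, 15, and 19 give a − c ≥ 2, c − f ≥ -2, f − d ≥ -1, d − e ≥ -1, e − b ≥ 0, b − a ≥ 3.
Adding all 6 inequalities: the left sides telescope to 0, and the right sides sum to 2 + (-2) + (-1) + (-1) + 0 + 3 = 1. So 0 ≥ 1, which is false.

Unsatisfiable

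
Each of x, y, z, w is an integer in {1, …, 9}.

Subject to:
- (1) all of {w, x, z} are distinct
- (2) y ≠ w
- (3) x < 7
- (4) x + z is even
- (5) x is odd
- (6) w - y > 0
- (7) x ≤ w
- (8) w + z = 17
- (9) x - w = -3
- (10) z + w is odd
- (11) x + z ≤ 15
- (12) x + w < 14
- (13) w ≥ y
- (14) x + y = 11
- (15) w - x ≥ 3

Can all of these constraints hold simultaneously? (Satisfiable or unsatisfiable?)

Satisfiable

Take x = 5, y = 6, z = 9, w = 8. Then constraint 6: w - y = 2; constraint 8: w + z = 17; constraint 9: x - w = -3, and every other listed constraint is also met.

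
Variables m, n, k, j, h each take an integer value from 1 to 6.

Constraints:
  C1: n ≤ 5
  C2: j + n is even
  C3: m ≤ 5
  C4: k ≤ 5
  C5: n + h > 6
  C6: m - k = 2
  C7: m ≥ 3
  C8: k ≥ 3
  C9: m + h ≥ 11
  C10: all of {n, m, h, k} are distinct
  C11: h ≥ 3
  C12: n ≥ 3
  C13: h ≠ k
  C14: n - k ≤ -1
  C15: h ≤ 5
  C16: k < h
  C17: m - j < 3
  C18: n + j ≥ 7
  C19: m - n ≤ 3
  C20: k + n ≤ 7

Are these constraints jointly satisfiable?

Constraints 1, 3, 4, 7, 8, 11, 12, and 15 confine each of n, m, h, k to the 3 values {3, …, 5}.
Constraint 10 requires all 4 of them to be distinct, but only 3 values are available — impossible by the pigeonhole principle.

Unsatisfiable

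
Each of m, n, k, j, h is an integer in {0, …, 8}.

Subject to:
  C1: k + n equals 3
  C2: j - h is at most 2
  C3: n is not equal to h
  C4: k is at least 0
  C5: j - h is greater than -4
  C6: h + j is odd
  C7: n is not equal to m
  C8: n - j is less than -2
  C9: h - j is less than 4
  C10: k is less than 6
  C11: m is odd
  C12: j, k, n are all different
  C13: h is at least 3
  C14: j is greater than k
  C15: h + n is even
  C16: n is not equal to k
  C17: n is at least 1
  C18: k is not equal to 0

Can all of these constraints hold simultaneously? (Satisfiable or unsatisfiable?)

Satisfiable

Setting (m, n, k, j, h) = (1, 2, 1, 5, 6) satisfies everything: constraint 1: k + n = 3; constraint 2: j - h = -1, and the others follow.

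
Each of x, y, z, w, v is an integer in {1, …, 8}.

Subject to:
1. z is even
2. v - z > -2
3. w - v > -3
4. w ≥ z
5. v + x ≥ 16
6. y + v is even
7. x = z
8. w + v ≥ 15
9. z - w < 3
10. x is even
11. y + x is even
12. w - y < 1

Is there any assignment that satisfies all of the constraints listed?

Satisfiable

Setting (x, y, z, w, v) = (8, 8, 8, 8, 8) satisfies everything: constraint 2: v - z = 0; constraint 3: w - v = 0; constraint 5: v + x = 16, and the others follow.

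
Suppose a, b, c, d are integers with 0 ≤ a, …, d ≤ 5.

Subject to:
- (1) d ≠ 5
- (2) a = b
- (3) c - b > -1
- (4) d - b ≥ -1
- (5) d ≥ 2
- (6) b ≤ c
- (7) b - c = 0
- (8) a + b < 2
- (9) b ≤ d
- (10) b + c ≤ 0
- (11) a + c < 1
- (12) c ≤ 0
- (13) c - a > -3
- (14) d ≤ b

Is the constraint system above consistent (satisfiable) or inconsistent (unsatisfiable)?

Unsatisfiable

From constraints 5 and 14: b ≥ d and d ≥ 2, so b ≥ 2. From constraints 6 and 12: b ≤ c and c ≤ 0, so b ≤ 0. But 0 < 2, so no value of b works.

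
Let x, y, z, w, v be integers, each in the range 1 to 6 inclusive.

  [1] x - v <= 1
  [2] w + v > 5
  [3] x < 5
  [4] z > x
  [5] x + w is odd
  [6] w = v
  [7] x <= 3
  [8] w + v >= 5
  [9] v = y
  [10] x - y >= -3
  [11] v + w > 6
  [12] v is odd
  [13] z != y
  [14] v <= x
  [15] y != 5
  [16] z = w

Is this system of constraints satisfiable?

Unsatisfiable

From constraints 6, 9, and 16, z = w = v = y, so z = y. But constraint 13 says z ≠ y. Contradiction.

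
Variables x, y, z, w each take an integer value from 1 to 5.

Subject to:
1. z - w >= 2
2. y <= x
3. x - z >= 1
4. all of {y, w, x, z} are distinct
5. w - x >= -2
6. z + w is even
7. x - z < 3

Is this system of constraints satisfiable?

Constraints 1, 3, and 5 give w − x ≥ -2, x − z ≥ 1, z − w ≥ 2.
Adding all 3 inequalities: the left sides telescope to 0, and the right sides sum to (-2) + 1 + 2 = 1. So 0 ≥ 1, which is false.

Unsatisfiable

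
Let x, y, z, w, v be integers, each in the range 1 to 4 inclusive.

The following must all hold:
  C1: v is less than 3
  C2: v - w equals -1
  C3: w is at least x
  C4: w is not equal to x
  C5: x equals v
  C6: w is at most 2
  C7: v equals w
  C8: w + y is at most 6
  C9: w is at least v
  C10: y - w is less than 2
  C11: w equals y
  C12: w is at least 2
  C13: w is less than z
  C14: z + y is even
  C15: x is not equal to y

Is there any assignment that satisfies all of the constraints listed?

Unsatisfiable

From constraints 5, 7, and 11, x = v = w = y, so x = y. But constraint 15 says x ≠ y. Contradiction.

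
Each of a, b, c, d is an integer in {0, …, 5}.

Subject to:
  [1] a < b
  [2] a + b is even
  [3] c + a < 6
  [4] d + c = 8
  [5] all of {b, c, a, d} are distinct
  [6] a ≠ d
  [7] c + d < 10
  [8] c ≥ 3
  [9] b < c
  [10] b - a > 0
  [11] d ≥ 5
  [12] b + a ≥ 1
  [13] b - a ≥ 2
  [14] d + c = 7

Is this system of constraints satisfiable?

Unsatisfiable

From constraint 11: d ≥ 5. From constraint 8: c ≥ 3. Hence d + c ≥ 8. But constraint 14 requires d + c = 7, and 7 < 8. Contradiction.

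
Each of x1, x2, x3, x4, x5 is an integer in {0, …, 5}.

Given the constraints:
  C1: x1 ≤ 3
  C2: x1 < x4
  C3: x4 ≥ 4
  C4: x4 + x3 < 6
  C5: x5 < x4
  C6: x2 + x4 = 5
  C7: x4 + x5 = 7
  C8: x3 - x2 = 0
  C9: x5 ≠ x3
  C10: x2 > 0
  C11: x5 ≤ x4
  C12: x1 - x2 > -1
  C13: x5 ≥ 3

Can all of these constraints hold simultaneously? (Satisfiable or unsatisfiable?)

Satisfiable

One satisfying assignment is x1 = 2, x2 = 1, x3 = 1, x4 = 4, x5 = 3.
For the less obvious constraints — constraint 4: x4 + x3 = 5; constraint 6: x2 + x4 = 5; constraint 7: x4 + x5 = 7 — and the others hold by inspection.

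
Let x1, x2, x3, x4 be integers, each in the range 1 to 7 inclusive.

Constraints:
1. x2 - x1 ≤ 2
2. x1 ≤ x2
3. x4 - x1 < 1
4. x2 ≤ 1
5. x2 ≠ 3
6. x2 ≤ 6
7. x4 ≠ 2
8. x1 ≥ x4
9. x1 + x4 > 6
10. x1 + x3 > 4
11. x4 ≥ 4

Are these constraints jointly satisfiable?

From constraints 8 and 11: x1 ≥ x4 and x4 ≥ 4, so x1 ≥ 4. From constraints 2 and 4: x1 ≤ x2 and x2 ≤ 1, so x1 ≤ 1. But 1 < 4, so no value of x1 works.

Unsatisfiable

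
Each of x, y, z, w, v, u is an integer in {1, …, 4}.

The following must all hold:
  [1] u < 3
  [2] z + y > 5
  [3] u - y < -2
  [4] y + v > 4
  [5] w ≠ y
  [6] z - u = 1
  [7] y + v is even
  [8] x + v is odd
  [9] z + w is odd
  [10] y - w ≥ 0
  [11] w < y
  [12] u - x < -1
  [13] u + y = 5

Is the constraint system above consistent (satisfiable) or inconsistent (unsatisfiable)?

Setting (x, y, z, w, v, u) = (3, 4, 2, 1, 2, 1) satisfies everything: constraint 2: z + y = 6; constraint 3: u - y = -3, and the others follow.

Satisfiable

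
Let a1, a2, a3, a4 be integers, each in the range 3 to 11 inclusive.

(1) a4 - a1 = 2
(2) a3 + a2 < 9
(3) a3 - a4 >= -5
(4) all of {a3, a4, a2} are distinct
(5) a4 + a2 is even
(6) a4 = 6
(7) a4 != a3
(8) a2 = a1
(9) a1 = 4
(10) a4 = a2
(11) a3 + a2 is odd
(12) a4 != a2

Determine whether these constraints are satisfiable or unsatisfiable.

Unsatisfiable

Constraint 6 fixes a4 = 6 and constraint 9 fixes a1 = 4. Constraints 8 and 10 give a4 = a2 = a1, so a4 = a1. But 6 ≠ 4 — contradiction.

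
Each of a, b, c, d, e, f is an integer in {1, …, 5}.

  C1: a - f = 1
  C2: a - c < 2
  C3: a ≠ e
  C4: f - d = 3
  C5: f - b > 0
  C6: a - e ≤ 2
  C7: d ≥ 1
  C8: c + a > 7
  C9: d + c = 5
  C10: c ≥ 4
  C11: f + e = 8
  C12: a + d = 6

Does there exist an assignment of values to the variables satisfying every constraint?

Setting (a, b, c, d, e, f) = (5, 3, 4, 1, 4, 4) satisfies everything: constraint 1: a - f = 1; constraint 2: a - c = 1; constraint 4: f - d = 3, and the others follow.

Satisfiable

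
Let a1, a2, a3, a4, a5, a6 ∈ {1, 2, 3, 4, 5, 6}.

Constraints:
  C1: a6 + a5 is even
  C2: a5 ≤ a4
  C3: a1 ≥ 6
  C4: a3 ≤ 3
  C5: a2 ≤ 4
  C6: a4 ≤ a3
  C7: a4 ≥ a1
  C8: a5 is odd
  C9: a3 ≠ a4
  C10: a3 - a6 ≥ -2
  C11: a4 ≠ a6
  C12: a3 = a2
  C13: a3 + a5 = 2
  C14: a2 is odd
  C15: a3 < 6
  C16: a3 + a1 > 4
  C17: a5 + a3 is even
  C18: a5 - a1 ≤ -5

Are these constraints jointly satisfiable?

From constraints 3 and 7: a4 ≥ a1 and a1 ≥ 6, so a4 ≥ 6. From constraints 4 and 6: a4 ≤ a3 and a3 ≤ 3, so a4 ≤ 3. But 3 < 6, so no value of a4 works.

Unsatisfiable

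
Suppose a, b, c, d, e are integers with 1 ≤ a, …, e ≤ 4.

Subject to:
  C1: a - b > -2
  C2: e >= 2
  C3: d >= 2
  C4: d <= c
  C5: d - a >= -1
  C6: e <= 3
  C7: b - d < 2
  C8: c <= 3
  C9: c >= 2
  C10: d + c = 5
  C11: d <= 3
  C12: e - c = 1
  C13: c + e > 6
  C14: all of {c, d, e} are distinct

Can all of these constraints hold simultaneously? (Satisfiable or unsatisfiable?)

Unsatisfiable

Constraints 2, 3, 6, 8, 9, and 11 confine each of c, d, e to the 2 values {2, 3}.
Constraint 14 requires all 3 of them to be distinct, but only 2 values are available — impossible by the pigeonhole principle.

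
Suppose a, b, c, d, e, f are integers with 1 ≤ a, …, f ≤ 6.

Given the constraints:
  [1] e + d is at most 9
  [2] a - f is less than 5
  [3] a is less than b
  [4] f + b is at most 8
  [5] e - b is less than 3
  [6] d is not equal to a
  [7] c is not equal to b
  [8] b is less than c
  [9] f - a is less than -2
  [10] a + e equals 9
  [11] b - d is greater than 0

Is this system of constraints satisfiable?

Satisfiable

Try a = 4, b = 5, c = 6, d = 2, e = 5, f = 1.
Check constraint 1: e + d = 7; constraint 2: a - f = 3; constraint 4: f + b = 6. The remaining constraints are straightforward to verify.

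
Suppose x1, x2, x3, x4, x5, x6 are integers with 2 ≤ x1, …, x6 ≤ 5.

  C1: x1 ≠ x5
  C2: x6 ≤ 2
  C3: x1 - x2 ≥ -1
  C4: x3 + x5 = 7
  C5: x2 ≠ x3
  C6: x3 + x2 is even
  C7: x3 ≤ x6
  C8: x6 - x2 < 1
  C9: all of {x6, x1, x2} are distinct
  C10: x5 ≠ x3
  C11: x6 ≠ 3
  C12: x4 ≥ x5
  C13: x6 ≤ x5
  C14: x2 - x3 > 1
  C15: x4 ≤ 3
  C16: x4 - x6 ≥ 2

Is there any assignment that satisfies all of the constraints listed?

From constraints 2 and 7: x3 ≤ x6 ≤ 2. From constraints 12 and 15: x5 ≤ x4 ≤ 3. Hence x3 + x5 ≤ 5. But constraint 4 requires x3 + x5 = 7, and 7 > 5. Contradiction.

Unsatisfiable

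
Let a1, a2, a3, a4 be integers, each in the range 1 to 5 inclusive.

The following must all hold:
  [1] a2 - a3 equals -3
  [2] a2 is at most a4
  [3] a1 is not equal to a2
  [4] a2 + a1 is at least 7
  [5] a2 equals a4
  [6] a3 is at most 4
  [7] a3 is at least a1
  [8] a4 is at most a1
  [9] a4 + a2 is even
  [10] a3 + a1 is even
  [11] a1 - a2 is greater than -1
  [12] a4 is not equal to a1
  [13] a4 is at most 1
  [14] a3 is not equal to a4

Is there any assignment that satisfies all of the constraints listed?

Unsatisfiable

From constraints 2 and 13: a2 ≤ a4 ≤ 1. From constraints 6 and 7: a1 ≤ a3 ≤ 4. Hence a2 + a1 ≤ 5. But constraint 4 requires a2 + a1 ≥ 7, and 7 > 5. Contradiction.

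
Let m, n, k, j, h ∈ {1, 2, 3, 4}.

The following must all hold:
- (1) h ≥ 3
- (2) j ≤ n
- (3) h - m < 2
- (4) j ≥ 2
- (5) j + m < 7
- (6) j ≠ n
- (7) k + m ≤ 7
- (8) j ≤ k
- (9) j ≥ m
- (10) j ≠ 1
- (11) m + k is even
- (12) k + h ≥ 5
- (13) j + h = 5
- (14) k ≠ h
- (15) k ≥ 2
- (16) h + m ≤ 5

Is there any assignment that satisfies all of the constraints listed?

Satisfiable

One satisfying assignment is m = 2, n = 4, k = 4, j = 2, h = 3.
For the less obvious constraints — constraint 3: h - m = 1; constraint 5: j + m = 4 — and the others hold by inspection.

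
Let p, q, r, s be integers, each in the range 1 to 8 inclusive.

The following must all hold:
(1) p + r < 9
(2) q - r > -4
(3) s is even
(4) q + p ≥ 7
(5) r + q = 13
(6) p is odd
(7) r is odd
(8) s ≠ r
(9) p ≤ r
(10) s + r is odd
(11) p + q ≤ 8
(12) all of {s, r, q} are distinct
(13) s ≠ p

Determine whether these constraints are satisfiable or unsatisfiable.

One satisfying assignment is p = 1, q = 6, r = 7, s = 2.
For the less obvious constraints — constraint 1: p + r = 8; constraint 2: q - r = -1; constraint 4: q + p = 7 — and the others hold by inspection.

Satisfiable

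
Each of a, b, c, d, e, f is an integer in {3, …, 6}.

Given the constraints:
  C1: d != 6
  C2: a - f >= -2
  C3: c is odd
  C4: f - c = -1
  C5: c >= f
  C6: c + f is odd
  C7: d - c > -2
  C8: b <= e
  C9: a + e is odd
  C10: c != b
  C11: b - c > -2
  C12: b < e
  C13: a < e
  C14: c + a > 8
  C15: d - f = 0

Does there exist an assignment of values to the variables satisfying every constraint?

The assignment a = 4, b = 4, c = 5, d = 4, e = 5, f = 4 works:
  constraint 2 holds since a - f = 0.
  constraint 4 holds since f - c = -1.
  constraint 7 holds since d - c = -1.
The rest check out directly.

Satisfiable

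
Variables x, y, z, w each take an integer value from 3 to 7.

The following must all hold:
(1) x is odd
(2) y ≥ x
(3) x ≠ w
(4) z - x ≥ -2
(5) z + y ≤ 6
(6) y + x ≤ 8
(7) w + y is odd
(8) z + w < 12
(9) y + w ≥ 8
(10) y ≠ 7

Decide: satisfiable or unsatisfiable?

The assignment x = 3, y = 3, z = 3, w = 6 works:
  constraint 4 holds since z - x = 0.
  constraint 5 holds since z + y = 6.
  constraint 6 holds since y + x = 6.
The rest check out directly.

Satisfiable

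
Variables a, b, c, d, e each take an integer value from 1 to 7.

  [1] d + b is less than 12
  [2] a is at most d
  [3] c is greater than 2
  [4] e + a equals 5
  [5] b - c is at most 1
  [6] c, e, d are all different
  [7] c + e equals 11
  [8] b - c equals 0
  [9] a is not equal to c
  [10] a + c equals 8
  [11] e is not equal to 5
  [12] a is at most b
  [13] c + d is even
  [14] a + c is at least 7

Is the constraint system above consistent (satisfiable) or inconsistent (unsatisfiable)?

Satisfiable

Take a = 1, b = 7, c = 7, d = 3, e = 4. Then constraint 1: d + b = 10; constraint 4: e + a = 5, and every other listed constraint is also met.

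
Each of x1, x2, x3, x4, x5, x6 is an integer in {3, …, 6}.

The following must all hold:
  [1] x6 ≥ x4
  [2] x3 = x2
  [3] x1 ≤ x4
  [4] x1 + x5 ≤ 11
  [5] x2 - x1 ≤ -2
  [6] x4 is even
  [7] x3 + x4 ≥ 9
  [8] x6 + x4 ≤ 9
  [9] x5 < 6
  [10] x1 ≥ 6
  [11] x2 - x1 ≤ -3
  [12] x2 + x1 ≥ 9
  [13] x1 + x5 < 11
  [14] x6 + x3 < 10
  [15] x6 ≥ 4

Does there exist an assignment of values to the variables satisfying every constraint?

Unsatisfiable

From constraint 15: x6 ≥ 4. From constraints 3 and 10: x4 ≥ x1 ≥ 6. Hence x6 + x4 ≥ 10. But constraint 8 requires x6 + x4 ≤ 9, and 9 < 10. Contradiction.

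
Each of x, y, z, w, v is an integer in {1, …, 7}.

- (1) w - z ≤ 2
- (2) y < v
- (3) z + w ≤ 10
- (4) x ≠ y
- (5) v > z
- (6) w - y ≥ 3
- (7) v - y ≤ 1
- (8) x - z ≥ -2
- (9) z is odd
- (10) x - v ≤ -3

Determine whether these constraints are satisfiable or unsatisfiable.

Unsatisfiable

Constraints 1, 6, 7, 8, and 10 give v − x ≥ 3, x − z ≥ -2, z − w ≥ -2, w − y ≥ 3, y − v ≥ -1.
Adding all 5 inequalities: the left sides telescope to 0, and the right sides sum to 3 + (-2) + (-2) + 3 + (-1) = 1. So 0 ≥ 1, which is false.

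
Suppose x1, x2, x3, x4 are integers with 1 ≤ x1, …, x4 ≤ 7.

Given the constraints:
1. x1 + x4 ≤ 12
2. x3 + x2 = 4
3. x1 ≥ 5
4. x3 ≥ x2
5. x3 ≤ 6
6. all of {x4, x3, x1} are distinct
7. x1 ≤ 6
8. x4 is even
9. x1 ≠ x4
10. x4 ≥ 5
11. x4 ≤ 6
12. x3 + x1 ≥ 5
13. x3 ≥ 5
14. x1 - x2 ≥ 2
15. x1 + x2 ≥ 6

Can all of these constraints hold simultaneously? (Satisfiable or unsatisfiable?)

Constraints 3, 5, 7, 10, 11, and 13 confine each of x4, x3, x1 to the 2 values {5, 6}.
Constraint 6 requires all 3 of them to be distinct, but only 2 values are available — impossible by the pigeonhole principle.

Unsatisfiable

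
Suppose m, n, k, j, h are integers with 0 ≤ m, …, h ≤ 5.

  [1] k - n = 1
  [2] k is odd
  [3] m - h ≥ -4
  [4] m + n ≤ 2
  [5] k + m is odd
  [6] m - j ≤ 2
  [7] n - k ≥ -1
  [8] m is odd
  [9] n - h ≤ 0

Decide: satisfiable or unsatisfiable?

Constraint 2 makes k odd and constraint 8 makes m odd, so k + m must be even. Constraint 5 says k + m is odd — contradiction.

Unsatisfiable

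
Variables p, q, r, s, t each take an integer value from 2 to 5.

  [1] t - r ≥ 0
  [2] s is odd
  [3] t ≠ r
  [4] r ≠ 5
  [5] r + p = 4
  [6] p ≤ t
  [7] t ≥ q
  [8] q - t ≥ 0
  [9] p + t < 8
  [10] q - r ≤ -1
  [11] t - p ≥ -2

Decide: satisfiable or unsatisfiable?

Unsatisfiable

Constraints 1, 8, and 10 give r − q ≥ 1, q − t ≥ 0, t − r ≥ 0.
Adding all 3 inequalities: the left sides telescope to 0, and the right sides sum to 1 + 0 + 0 = 1. So 0 ≥ 1, which is false.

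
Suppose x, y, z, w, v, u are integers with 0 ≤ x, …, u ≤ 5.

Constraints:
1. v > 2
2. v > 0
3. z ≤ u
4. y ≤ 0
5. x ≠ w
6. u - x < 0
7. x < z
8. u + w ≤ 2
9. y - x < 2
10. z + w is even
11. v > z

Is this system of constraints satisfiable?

Constraints 3, 6, and 7 give u < x, x < z, z ≤ u. Chaining: u < x < z ≤ u, which forces u < u — impossible.

Unsatisfiable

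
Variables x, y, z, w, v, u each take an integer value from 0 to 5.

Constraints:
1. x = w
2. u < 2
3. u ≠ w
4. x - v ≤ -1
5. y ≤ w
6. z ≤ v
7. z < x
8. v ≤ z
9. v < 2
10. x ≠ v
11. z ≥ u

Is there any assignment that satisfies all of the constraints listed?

Unsatisfiable

Constraints 4, 7, and 8 give v ≤ z, z < x, x < v. Chaining: v ≤ z < x < v, which forces v < v — impossible.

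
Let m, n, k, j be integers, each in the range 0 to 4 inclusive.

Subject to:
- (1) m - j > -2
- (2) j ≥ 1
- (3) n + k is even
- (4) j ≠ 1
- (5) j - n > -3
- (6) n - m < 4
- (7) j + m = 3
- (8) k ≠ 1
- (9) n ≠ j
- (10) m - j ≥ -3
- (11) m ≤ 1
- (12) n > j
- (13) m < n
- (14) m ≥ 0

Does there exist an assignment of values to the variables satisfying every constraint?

Satisfiable

Try m = 1, n = 3, k = 3, j = 2.
Check constraint 1: m - j = -1; constraint 5: j - n = -1. The remaining constraints are straightforward to verify.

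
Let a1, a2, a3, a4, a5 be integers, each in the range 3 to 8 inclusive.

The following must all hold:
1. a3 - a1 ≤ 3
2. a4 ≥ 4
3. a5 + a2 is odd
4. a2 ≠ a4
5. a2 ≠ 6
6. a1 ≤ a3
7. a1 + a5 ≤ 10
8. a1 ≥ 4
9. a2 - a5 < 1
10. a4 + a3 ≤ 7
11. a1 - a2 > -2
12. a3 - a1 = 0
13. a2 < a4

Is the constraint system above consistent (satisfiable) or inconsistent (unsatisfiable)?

Unsatisfiable

From constraint 2: a4 ≥ 4. From constraints 6 and 8: a3 ≥ a1 ≥ 4. Hence a4 + a3 ≥ 8. But constraint 10 requires a4 + a3 ≤ 7, and 7 < 8. Contradiction.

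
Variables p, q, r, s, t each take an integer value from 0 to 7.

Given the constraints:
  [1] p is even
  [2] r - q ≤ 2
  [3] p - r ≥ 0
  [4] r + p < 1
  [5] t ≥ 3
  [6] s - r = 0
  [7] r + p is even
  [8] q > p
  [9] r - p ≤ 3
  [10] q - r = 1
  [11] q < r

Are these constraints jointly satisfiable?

Constraints 3, 8, and 11 give r ≤ p, p < q, q < r. Chaining: r ≤ p < q < r, which forces r < r — impossible.

Unsatisfiable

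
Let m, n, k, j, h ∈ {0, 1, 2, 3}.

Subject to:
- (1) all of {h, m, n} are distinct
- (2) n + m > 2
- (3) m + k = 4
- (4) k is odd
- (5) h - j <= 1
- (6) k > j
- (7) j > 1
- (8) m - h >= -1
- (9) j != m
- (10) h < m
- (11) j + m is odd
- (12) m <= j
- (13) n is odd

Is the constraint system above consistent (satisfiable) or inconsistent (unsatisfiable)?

The assignment m = 1, n = 3, k = 3, j = 2, h = 0 works:
  constraint 2 holds since n + m = 4.
  constraint 3 holds since m + k = 4.
  constraint 5 holds since h - j = -2.
The rest check out directly.

Satisfiable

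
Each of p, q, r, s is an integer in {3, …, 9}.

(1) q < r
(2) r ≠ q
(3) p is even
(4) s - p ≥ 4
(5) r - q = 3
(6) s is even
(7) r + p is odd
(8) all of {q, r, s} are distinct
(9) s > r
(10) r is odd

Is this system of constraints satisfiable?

Satisfiable

Take p = 4, q = 4, r = 7, s = 8. Then constraint 4: s - p = 4; constraint 5: r - q = 3; constraint 8: values 4, 7, 8 are distinct, and every other listed constraint is also met.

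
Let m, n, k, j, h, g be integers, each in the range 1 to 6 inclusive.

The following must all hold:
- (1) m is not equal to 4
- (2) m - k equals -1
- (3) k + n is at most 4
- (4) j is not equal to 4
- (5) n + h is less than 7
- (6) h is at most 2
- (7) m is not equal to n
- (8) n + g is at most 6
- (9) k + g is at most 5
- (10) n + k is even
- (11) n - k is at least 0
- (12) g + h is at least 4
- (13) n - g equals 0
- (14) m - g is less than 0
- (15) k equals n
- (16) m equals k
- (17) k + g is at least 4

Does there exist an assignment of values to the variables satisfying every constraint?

Unsatisfiable

From constraints 15 and 16, m = k = n, so m = n. But constraint 7 says m ≠ n. Contradiction.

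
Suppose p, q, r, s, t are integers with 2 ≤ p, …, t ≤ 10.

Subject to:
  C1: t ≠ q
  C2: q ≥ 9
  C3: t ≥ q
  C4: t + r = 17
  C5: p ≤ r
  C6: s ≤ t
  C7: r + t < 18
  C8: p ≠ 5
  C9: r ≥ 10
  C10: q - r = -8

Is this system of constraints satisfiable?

Unsatisfiable

From constraints 2 and 3: t ≥ q ≥ 9. From constraint 9: r ≥ 10. Hence t + r ≥ 19. But constraint 4 requires t + r = 17, and 17 < 19. Contradiction.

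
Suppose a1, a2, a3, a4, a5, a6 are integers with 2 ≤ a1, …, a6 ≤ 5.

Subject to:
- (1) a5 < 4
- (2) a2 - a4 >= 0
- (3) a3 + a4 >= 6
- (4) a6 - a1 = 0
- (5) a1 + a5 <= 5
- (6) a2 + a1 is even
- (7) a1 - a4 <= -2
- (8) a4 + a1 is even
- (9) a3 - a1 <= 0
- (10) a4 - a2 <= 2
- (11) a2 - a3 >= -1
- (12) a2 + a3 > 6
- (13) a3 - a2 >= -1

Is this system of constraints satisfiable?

Constraints 2, 7, 9, and 13 give a4 − a1 ≥ 2, a1 − a3 ≥ 0, a3 − a2 ≥ -1, a2 − a4 ≥ 0.
Adding all 4 inequalities: the left sides telescope to 0, and the right sides sum to 2 + 0 + (-1) + 0 = 1. So 0 ≥ 1, which is false.

Unsatisfiable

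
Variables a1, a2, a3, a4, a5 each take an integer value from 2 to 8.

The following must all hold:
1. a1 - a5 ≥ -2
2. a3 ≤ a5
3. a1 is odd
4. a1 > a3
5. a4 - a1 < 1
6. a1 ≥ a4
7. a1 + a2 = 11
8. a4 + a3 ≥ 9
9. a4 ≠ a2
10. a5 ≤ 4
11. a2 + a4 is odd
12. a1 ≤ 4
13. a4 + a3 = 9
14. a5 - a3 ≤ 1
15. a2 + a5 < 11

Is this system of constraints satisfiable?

Unsatisfiable

From constraints 6 and 12: a4 ≤ a1 ≤ 4. From constraints 2 and 10: a3 ≤ a5 ≤ 4. Hence a4 + a3 ≤ 8. But constraint 8 requires a4 + a3 ≥ 9, and 9 > 8. Contradiction.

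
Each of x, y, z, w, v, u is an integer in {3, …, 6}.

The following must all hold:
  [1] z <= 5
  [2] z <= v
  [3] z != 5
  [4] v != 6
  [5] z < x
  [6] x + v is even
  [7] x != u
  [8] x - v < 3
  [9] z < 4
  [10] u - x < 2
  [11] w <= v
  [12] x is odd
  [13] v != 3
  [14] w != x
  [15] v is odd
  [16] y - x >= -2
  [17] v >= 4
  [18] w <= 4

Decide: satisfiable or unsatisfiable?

Satisfiable

One satisfying assignment is x = 5, y = 3, z = 3, w = 4, v = 5, u = 4.
For the less obvious constraints — constraint 8: x - v = 0; constraint 10: u - x = -1 — and the others hold by inspection.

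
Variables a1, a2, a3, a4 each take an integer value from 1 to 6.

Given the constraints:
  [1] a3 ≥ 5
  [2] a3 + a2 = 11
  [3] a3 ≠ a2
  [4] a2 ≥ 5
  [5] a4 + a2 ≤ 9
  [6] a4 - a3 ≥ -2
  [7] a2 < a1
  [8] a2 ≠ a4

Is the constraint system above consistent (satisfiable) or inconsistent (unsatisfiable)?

Satisfiable

One satisfying assignment is a1 = 6, a2 = 5, a3 = 6, a4 = 4.
For the less obvious constraints — constraint 2: a3 + a2 = 11; constraint 5: a4 + a2 = 9 — and the others hold by inspection.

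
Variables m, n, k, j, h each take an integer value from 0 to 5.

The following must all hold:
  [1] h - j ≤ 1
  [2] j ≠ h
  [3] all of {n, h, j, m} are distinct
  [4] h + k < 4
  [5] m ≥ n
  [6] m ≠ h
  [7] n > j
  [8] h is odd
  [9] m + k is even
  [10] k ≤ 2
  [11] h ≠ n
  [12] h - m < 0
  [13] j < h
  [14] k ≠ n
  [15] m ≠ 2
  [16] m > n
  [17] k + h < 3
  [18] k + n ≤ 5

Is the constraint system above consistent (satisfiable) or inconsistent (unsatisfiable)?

Take m = 4, n = 3, k = 0, j = 0, h = 1. Then constraint 1: h - j = 1; constraint 4: h + k = 1; constraint 12: h - m = -3, and every other listed constraint is also met.

Satisfiable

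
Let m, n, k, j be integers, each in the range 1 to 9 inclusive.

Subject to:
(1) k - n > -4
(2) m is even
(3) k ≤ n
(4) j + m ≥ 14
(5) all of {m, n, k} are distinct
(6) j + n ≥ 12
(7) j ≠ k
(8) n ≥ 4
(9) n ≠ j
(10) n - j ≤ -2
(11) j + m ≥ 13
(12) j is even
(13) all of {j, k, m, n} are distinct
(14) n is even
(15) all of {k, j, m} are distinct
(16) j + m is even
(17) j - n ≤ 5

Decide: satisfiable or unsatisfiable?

Satisfiable

Setting (m, n, k, j) = (6, 4, 1, 8) satisfies everything: constraint 1: k - n = -3; constraint 4: j + m = 14; constraint 6: j + n = 12, and the others follow.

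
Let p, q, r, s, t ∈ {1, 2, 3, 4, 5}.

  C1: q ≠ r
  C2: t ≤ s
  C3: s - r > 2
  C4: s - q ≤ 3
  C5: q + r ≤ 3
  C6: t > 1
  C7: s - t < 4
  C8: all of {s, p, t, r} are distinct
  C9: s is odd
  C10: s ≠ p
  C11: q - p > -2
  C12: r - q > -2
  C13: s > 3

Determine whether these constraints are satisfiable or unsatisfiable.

Setting (p, q, r, s, t) = (3, 2, 1, 5, 2) satisfies everything: constraint 3: s - r = 4; constraint 4: s - q = 3; constraint 5: q + r = 3, and the others follow.

Satisfiable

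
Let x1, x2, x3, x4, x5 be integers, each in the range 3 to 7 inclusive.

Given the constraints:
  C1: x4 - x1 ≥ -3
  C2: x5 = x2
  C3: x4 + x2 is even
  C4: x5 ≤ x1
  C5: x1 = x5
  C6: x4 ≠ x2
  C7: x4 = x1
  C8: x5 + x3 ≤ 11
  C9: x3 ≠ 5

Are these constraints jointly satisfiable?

From constraints 2, 5, and 7, x4 = x1 = x5 = x2, so x4 = x2. But constraint 6 says x4 ≠ x2. Contradiction.

Unsatisfiable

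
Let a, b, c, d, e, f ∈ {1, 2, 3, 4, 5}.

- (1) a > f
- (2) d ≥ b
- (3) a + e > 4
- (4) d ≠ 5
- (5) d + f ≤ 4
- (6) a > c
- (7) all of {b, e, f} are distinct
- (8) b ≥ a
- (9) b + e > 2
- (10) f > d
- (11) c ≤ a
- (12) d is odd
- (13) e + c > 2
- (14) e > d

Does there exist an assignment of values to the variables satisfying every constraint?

Constraints 1, 2, 8, and 10 give d < f, f < a, a ≤ b, b ≤ d. Chaining: d < f < a ≤ b ≤ d, which forces d < d — impossible.

Unsatisfiable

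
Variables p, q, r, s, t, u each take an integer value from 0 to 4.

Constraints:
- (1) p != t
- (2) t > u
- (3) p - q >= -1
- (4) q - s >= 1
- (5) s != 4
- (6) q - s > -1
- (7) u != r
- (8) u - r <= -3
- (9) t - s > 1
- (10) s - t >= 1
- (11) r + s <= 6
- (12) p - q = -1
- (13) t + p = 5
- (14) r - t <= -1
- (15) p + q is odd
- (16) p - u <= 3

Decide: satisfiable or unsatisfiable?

Constraints 3, 4, 8, 10, 14, and 16 give u − p ≥ -3, p − q ≥ -1, q − s ≥ 1, s − t ≥ 1, t − r ≥ 1, r − u ≥ 3.
Adding all 6 inequalities: the left sides telescope to 0, and the right sides sum to (-3) + (-1) + 1 + 1 + 1 + 3 = 2. So 0 ≥ 2, which is false.

Unsatisfiable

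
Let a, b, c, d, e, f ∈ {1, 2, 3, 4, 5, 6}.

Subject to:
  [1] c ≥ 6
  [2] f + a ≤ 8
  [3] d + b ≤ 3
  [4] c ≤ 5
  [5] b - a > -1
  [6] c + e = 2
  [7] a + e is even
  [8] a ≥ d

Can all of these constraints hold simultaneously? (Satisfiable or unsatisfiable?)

Unsatisfiable

From constraint 1: c ≥ 6. From constraint 4: c ≤ 5. But 5 < 6, so no value of c works.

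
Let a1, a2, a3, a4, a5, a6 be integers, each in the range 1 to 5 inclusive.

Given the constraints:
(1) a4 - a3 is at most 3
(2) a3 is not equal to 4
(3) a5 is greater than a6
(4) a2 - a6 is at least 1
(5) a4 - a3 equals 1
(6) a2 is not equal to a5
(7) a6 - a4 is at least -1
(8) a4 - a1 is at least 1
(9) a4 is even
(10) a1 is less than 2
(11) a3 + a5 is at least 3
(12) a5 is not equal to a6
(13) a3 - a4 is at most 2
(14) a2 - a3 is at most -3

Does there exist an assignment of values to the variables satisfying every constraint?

Unsatisfiable

Constraints 4, 7, 13, and 14 give a3 − a2 ≥ 3, a2 − a6 ≥ 1, a6 − a4 ≥ -1, a4 − a3 ≥ -2.
Adding all 4 inequalities: the left sides telescope to 0, and the right sides sum to 3 + 1 + (-1) + (-2) = 1. So 0 ≥ 1, which is false.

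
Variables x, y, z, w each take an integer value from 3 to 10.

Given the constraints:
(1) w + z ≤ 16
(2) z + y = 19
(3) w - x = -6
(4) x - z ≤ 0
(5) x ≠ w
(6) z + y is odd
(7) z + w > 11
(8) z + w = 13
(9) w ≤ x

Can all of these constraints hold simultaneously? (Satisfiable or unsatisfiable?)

Satisfiable

Take x = 9, y = 9, z = 10, w = 3. Then constraint 1: w + z = 13; constraint 2: z + y = 19; constraint 3: w - x = -6, and every other listed constraint is also met.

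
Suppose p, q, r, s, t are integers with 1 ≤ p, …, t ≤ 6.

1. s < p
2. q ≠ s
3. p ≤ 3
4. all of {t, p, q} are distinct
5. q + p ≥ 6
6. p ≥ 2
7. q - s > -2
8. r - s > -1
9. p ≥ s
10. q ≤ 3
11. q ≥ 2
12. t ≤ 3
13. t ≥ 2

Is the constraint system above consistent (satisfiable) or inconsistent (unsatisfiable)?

Unsatisfiable

Constraints 3, 6, 10, 11, 12, and 13 confine each of t, p, q to the 2 values {2, 3}.
Constraint 4 requires all 3 of them to be distinct, but only 2 values are available — impossible by the pigeonhole principle.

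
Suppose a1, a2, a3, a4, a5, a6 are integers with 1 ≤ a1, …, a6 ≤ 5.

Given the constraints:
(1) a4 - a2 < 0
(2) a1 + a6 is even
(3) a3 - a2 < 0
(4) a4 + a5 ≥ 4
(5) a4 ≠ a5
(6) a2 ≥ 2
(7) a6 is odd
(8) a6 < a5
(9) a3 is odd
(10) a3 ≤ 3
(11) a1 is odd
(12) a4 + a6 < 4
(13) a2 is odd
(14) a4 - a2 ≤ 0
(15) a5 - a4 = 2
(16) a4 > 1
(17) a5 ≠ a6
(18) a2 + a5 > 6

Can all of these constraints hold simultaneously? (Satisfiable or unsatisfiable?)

Try a1 = 5, a2 = 5, a3 = 3, a4 = 2, a5 = 4, a6 = 1.
Check constraint 1: a4 - a2 = -3; constraint 3: a3 - a2 = -2; constraint 4: a4 + a5 = 6. The remaining constraints are straightforward to verify.

Satisfiable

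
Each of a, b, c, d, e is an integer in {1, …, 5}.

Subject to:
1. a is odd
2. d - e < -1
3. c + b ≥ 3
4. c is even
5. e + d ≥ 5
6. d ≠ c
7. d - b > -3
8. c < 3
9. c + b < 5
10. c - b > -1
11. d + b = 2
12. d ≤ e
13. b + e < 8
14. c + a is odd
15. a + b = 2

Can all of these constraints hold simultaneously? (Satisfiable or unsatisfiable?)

Try a = 1, b = 1, c = 2, d = 1, e = 5.
Check constraint 2: d - e = -4; constraint 3: c + b = 3; constraint 5: e + d = 6. The remaining constraints are straightforward to verify.

Satisfiable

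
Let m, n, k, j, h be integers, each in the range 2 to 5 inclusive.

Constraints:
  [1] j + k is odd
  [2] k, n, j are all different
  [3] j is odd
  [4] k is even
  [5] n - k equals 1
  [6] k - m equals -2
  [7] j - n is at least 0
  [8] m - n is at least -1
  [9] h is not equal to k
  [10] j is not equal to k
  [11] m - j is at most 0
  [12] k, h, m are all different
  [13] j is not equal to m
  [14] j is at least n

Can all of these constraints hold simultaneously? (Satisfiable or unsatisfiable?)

Satisfiable

One satisfying assignment is m = 4, n = 3, k = 2, j = 5, h = 3.
For the less obvious constraints — constraint 5: n - k = 1; constraint 6: k - m = -2; constraint 7: j - n = 2 — and the others hold by inspection.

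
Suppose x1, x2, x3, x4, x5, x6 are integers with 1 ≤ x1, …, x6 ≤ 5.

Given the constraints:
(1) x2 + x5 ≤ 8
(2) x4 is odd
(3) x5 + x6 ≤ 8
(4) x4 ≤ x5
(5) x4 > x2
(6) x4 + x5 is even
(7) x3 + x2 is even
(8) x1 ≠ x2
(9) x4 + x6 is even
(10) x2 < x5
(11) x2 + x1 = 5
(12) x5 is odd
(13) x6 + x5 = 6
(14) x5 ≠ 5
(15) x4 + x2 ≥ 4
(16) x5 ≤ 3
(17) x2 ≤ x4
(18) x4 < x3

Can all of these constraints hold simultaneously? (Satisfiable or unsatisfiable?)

The assignment x1 = 3, x2 = 2, x3 = 4, x4 = 3, x5 = 3, x6 = 3 works:
  constraint 1 holds since x2 + x5 = 5.
  constraint 3 holds since x5 + x6 = 6.
  constraint 11 holds since x2 + x1 = 5.
The rest check out directly.

Satisfiable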